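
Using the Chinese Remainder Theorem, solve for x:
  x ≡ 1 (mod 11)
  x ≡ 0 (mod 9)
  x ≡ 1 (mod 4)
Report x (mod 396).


Moduli 11, 9, 4 are pairwise coprime; by CRT there is a unique solution modulo M = 11 · 9 · 4 = 396.
Solve pairwise, accumulating the modulus:
  Start with x ≡ 1 (mod 11).
  Combine with x ≡ 0 (mod 9): since gcd(11, 9) = 1, we get a unique residue mod 99.
    Write x = 1 + 11·t and substitute into x ≡ 0 (mod 9): 11·t ≡ 0 − 1 = -1 (mod 9).
    Reduce coefficients mod 9: 2·t ≡ 8 (mod 9).
    The inverse of 2 mod 9 is 5 (since 2·5 = 10 = 1·9 + 1), so t ≡ 5·8 = 40 ≡ 4 (mod 9).
    Then x = 1 + 11·4 = 45, valid modulo lcm(11, 9) = 99: x ≡ 45 (mod 99).
  Combine with x ≡ 1 (mod 4): since gcd(99, 4) = 1, we get a unique residue mod 396.
    Write x = 45 + 99·t and substitute into x ≡ 1 (mod 4): 99·t ≡ 1 − 45 = -44 (mod 4).
    Reduce coefficients mod 4: 3·t ≡ 0 (mod 4).
    The inverse of 3 mod 4 is 3 (since 3·3 = 9 = 2·4 + 1), so t ≡ 3·0 = 0 ≡ 0 (mod 4).
    Then x = 45 + 99·0 = 45, valid modulo lcm(99, 4) = 396: x ≡ 45 (mod 396).
Verify: 45 mod 11 = 1 ✓, 45 mod 9 = 0 ✓, 45 mod 4 = 1 ✓.

x ≡ 45 (mod 396).


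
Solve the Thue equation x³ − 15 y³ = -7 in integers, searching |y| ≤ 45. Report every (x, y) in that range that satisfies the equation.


The equation is x³ - 15y³ = -7. For fixed y, x³ = 15·y³ − 7, so a solution requires the RHS to be a perfect cube.
Strategy: iterate y from -45 to 45, compute RHS = 15·y³ − 7, and check whether it is a (positive or negative) perfect cube.
Check small values of y:
  y = 0: RHS = -7 is not a perfect cube.
  y = 1: RHS = 8 = (2)³ ⇒ x = 2 works.
  y = -1: RHS = -22 is not a perfect cube.
  y = 2: RHS = 113 is not a perfect cube.
  y = -2: RHS = -127 is not a perfect cube.
  y = 3: RHS = 398 is not a perfect cube.
  y = -3: RHS = -412 is not a perfect cube.
Continuing the search up to |y| = 45 finds no further solutions beyond those listed.
Collected solutions: (2, 1).

Solutions (with |y| ≤ 45): (2, 1).


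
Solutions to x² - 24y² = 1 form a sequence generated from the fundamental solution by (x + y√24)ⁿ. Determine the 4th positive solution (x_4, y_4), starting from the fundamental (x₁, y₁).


Step 1: Find the fundamental solution (x₁, y₁) of x² - 24y² = 1.
  Expand √24 as a continued fraction. a₀ = ⌊√24⌋ = 4; iterate m_{k+1} = d_k·a_k − m_k, d_{k+1} = (24 − m_{k+1}²)/d_k, a_{k+1} = ⌊(a₀ + m_{k+1})/d_{k+1}⌋ (starting m₀ = 0, d₀ = 1), with convergents p_k = a_k·p_{k-1} + p_{k-2}, q_k = a_k·q_{k-1} + q_{k-2} (p₋₁ = 1, q₋₁ = 0):
  k = 0: a₀ = 4; p₀/q₀ = 4/1; p₀² − 24·q₀² = 16 − 24 = -8.
  k = 1: m = 4, d = 8, a = ⌊(4 + 4)/8⌋ = 1; p/q = (1·4 + 1)/(1·1 + 0) = 5/1; p² − 24·q² = 25 − 24 = 1.
  The first convergent with p² − 24·q² = 1 gives the fundamental solution (x₁, y₁) = (5, 1).
Step 2: Apply the recurrence (x_{n+1}, y_{n+1}) = (x₁x_n + 24y₁y_n, x₁y_n + y₁x_n) repeatedly.
  From (x_1, y_1) = (5, 1): x_2 = 5·5 + 24·1·1 = 49; y_2 = 5·1 + 1·5 = 10.
  From (x_2, y_2) = (49, 10): x_3 = 5·49 + 24·1·10 = 485; y_3 = 5·10 + 1·49 = 99.
  From (x_3, y_3) = (485, 99): x_4 = 5·485 + 24·1·99 = 4801; y_4 = 5·99 + 1·485 = 980.
Step 3: Verify x_4² - 24·y_4² = 23049601 - 23049600 = 1 (should be 1). ✓

(x_1, y_1) = (5, 1); (x_4, y_4) = (4801, 980).


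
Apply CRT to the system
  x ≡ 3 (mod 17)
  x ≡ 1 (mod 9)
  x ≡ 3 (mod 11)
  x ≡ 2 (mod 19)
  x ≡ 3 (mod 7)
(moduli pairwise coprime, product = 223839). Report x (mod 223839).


Product of moduli M = 17 · 9 · 11 · 19 · 7 = 223839.
Merge one congruence at a time:
  Start: x ≡ 3 (mod 17).
  Combine with x ≡ 1 (mod 9); new modulus lcm = 153.
    Write x = 3 + 17·t and substitute into x ≡ 1 (mod 9): 17·t ≡ 1 − 3 = -2 (mod 9).
    Reduce coefficients mod 9: 8·t ≡ 7 (mod 9).
    The inverse of 8 mod 9 is 8 (since 8·8 = 64 = 7·9 + 1), so t ≡ 8·7 = 56 ≡ 2 (mod 9).
    Then x = 3 + 17·2 = 37, valid modulo lcm(17, 9) = 153: x ≡ 37 (mod 153).
  Combine with x ≡ 3 (mod 11); new modulus lcm = 1683.
    Write x = 37 + 153·t and substitute into x ≡ 3 (mod 11): 153·t ≡ 3 − 37 = -34 (mod 11).
    Reduce coefficients mod 11: 10·t ≡ 10 (mod 11).
    The inverse of 10 mod 11 is 10 (since 10·10 = 100 = 9·11 + 1), so t ≡ 10·10 = 100 ≡ 1 (mod 11).
    Then x = 37 + 153·1 = 190, valid modulo lcm(153, 11) = 1683: x ≡ 190 (mod 1683).
  Combine with x ≡ 2 (mod 19); new modulus lcm = 31977.
    Write x = 190 + 1683·t and substitute into x ≡ 2 (mod 19): 1683·t ≡ 2 − 190 = -188 (mod 19).
    Reduce coefficients mod 19: 11·t ≡ 2 (mod 19).
    The inverse of 11 mod 19 is 7 (since 11·7 = 77 = 4·19 + 1), so t ≡ 7·2 = 14 ≡ 14 (mod 19).
    Then x = 190 + 1683·14 = 23752, valid modulo lcm(1683, 19) = 31977: x ≡ 23752 (mod 31977).
  Combine with x ≡ 3 (mod 7); new modulus lcm = 223839.
    Write x = 23752 + 31977·t and substitute into x ≡ 3 (mod 7): 31977·t ≡ 3 − 23752 = -23749 (mod 7).
    Reduce coefficients mod 7: 1·t ≡ 2 (mod 7).
    So t ≡ 2 (mod 7).
    Then x = 23752 + 31977·2 = 87706, valid modulo lcm(31977, 7) = 223839: x ≡ 87706 (mod 223839).
Verify against each original: 87706 mod 17 = 3, 87706 mod 9 = 1, 87706 mod 11 = 3, 87706 mod 19 = 2, 87706 mod 7 = 3.

x ≡ 87706 (mod 223839).


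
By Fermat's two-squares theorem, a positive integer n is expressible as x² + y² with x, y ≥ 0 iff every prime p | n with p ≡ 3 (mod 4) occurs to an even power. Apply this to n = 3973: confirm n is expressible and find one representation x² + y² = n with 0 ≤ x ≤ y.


Step 1: Factor n = 3973 = 29 · 137.
Step 2: Check the mod-4 condition on each prime factor: 29 ≡ 1 (mod 4), exponent 1; 137 ≡ 1 (mod 4), exponent 1.
All primes ≡ 3 (mod 4) appear to even exponent (or don't appear), so by the two-squares theorem n IS expressible as a sum of two squares.
Step 3: Build a representation. Here n = 29 · 137 is a product of primes ≡ 1 (mod 4). Each prime p ≡ 1 (mod 4) is itself a sum of two squares; find a² by testing p − a² for a perfect square:
  29: 29 − 1² = 28, 29 − 2² = 25 = 5² ⇒ 29 = 2² + 5².
  137: 137 − 1² = 136, 137 − 2² = 133, 137 − 3² = 128, 137 − 4² = 121 = 11² ⇒ 137 = 4² + 11².
  Combine using the Brahmagupta–Fibonacci identity (a² + b²)(c² + d²) = (ac − bd)² + (ad + bc)² = (ac + bd)² + (ad − bc)²:
  29 · 137 = 3973: from (2² + 5²)(4² + 11²), take (2·4 − 5·11, 2·11 + 5·4) = (8 − 55, 22 + 20) = (-47, 42); dropping signs (only squares matter) gives (47, 42); check 47² + 42² = 2209 + 1764 = 3973 ✓.
Step 4: Order so x ≤ y and verify: 42² + 47² = 1764 + 2209 = 3973 = n. ✓

n = 3973 = 42² + 47² (one valid representation with x ≤ y).


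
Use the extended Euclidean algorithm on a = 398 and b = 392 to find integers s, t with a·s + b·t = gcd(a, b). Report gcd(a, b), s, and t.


Euclidean algorithm on (398, 392) — divide until remainder is 0:
  398 = 1 · 392 + 6
  392 = 65 · 6 + 2
  6 = 3 · 2 + 0
gcd(398, 392) = 2.
Track Bezout coefficients alongside the remainders: start with r₀ = 398 = a·1 + b·0 (s = 1, t = 0) and r₁ = 392 = a·0 + b·1 (s = 0, t = 1); each new remainder r_{k+1} = r_{k-1} − q_k·r_k inherits s_{k+1} = s_{k-1} − q_k·s_k, t_{k+1} = t_{k-1} − q_k·t_k, so r_k = a·s_k + b·t_k at every step:
  q = 1: r = 6, s = 1 − 1·0 = 1, t = 0 − 1·1 = -1  (check: 398·1 + 392·(-1) = 6)
  q = 65: r = 2, s = 0 − 65·1 = -65, t = 1 − 65·(-1) = 66  (check: 398·(-65) + 392·66 = 2)
The row with r = 2 (the gcd) gives the Bezout coefficients s = -65, t = 66.
Result: 398 · (-65) + 392 · (66) = 2.

gcd(398, 392) = 2; s = -65, t = 66 (check: 398·(-65) + 392·66 = 2).


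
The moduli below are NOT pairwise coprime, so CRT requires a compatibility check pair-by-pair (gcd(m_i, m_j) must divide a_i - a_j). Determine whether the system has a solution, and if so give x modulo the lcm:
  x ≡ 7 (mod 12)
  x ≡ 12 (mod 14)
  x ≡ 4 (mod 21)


Moduli 12, 14, 21 are not pairwise coprime, so CRT works modulo lcm(m_i) when all pairwise compatibility conditions hold.
Pairwise compatibility: gcd(m_i, m_j) must divide a_i - a_j for every pair.
Merge one congruence at a time:
  Start: x ≡ 7 (mod 12).
  Combine with x ≡ 12 (mod 14): gcd(12, 14) = 2, and 12 - 7 = 5 is NOT divisible by 2.
    ⇒ system is inconsistent (no integer solution).

No solution (the system is inconsistent).


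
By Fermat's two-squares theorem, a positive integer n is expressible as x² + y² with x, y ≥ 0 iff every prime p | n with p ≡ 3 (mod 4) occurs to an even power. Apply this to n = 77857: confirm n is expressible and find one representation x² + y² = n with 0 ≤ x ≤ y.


Step 1: Factor n = 77857 = 13 · 53 · 113.
Step 2: Check the mod-4 condition on each prime factor: 13 ≡ 1 (mod 4), exponent 1; 53 ≡ 1 (mod 4), exponent 1; 113 ≡ 1 (mod 4), exponent 1.
All primes ≡ 3 (mod 4) appear to even exponent (or don't appear), so by the two-squares theorem n IS expressible as a sum of two squares.
Step 3: Build a representation. Here n = 13 · 53 · 113 is a product of primes ≡ 1 (mod 4). Each prime p ≡ 1 (mod 4) is itself a sum of two squares; find a² by testing p − a² for a perfect square:
  13: 13 − 1² = 12, 13 − 2² = 9 = 3² ⇒ 13 = 2² + 3².
  53: 53 − 1² = 52, 53 − 2² = 49 = 7² ⇒ 53 = 2² + 7².
  113: 113 − 1² = 112, 113 − 2² = 109, 113 − 3² = 104, 113 − 4² = 97, 113 − 5² = 88, 113 − 6² = 77, 113 − 7² = 64 = 8² ⇒ 113 = 7² + 8².
  Combine using the Brahmagupta–Fibonacci identity (a² + b²)(c² + d²) = (ac − bd)² + (ad + bc)² = (ac + bd)² + (ad − bc)²:
  13 · 53 = 689: from (2² + 3²)(2² + 7²), take (2·2 − 3·7, 2·7 + 3·2) = (4 − 21, 14 + 6) = (-17, 20); dropping signs (only squares matter) gives (17, 20); check 17² + 20² = 289 + 400 = 689 ✓.
  689 · 113 = 77857: from (17² + 20²)(7² + 8²), take (17·7 − 20·8, 17·8 + 20·7) = (119 − 160, 136 + 140) = (-41, 276); dropping signs (only squares matter) gives (41, 276); check 41² + 276² = 1681 + 76176 = 77857 ✓.
Step 4: Order so x ≤ y and verify: 41² + 276² = 1681 + 76176 = 77857 = n. ✓

n = 77857 = 41² + 276² (one valid representation with x ≤ y).


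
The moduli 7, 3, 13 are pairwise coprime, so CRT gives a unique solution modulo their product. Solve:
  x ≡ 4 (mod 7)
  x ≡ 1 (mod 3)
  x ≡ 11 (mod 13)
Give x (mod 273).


Moduli 7, 3, 13 are pairwise coprime; by CRT there is a unique solution modulo M = 7 · 3 · 13 = 273.
Solve pairwise, accumulating the modulus:
  Start with x ≡ 4 (mod 7).
  Combine with x ≡ 1 (mod 3): since gcd(7, 3) = 1, we get a unique residue mod 21.
    Write x = 4 + 7·t and substitute into x ≡ 1 (mod 3): 7·t ≡ 1 − 4 = -3 (mod 3).
    Reduce coefficients mod 3: 1·t ≡ 0 (mod 3).
    So t ≡ 0 (mod 3).
    Then x = 4 + 7·0 = 4, valid modulo lcm(7, 3) = 21: x ≡ 4 (mod 21).
  Combine with x ≡ 11 (mod 13): since gcd(21, 13) = 1, we get a unique residue mod 273.
    Write x = 4 + 21·t and substitute into x ≡ 11 (mod 13): 21·t ≡ 11 − 4 = 7 (mod 13).
    Reduce coefficients mod 13: 8·t ≡ 7 (mod 13).
    The inverse of 8 mod 13 is 5 (since 8·5 = 40 = 3·13 + 1), so t ≡ 5·7 = 35 ≡ 9 (mod 13).
    Then x = 4 + 21·9 = 193, valid modulo lcm(21, 13) = 273: x ≡ 193 (mod 273).
Verify: 193 mod 7 = 4 ✓, 193 mod 3 = 1 ✓, 193 mod 13 = 11 ✓.

x ≡ 193 (mod 273).


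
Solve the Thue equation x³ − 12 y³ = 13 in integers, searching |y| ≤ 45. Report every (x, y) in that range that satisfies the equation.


The equation is x³ - 12y³ = 13. For fixed y, x³ = 12·y³ + 13, so a solution requires the RHS to be a perfect cube.
Strategy: iterate y from -45 to 45, compute RHS = 12·y³ + 13, and check whether it is a (positive or negative) perfect cube.
Check small values of y:
  y = 0: RHS = 13 is not a perfect cube.
  y = 1: RHS = 25 is not a perfect cube.
  y = -1: RHS = 1 = (1)³ ⇒ x = 1 works.
  y = 2: RHS = 109 is not a perfect cube.
  y = -2: RHS = -83 is not a perfect cube.
  y = 3: RHS = 337 is not a perfect cube.
  y = -3: RHS = -311 is not a perfect cube.
Continuing the search up to |y| = 45 finds no further solutions beyond those listed.
Collected solutions: (1, -1).

Solutions (with |y| ≤ 45): (1, -1).


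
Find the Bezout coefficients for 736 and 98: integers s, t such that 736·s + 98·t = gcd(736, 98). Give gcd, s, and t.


Euclidean algorithm on (736, 98) — divide until remainder is 0:
  736 = 7 · 98 + 50
  98 = 1 · 50 + 48
  50 = 1 · 48 + 2
  48 = 24 · 2 + 0
gcd(736, 98) = 2.
Track Bezout coefficients alongside the remainders: start with r₀ = 736 = a·1 + b·0 (s = 1, t = 0) and r₁ = 98 = a·0 + b·1 (s = 0, t = 1); each new remainder r_{k+1} = r_{k-1} − q_k·r_k inherits s_{k+1} = s_{k-1} − q_k·s_k, t_{k+1} = t_{k-1} − q_k·t_k, so r_k = a·s_k + b·t_k at every step:
  q = 7: r = 50, s = 1 − 7·0 = 1, t = 0 − 7·1 = -7  (check: 736·1 + 98·(-7) = 50)
  q = 1: r = 48, s = 0 − 1·1 = -1, t = 1 − 1·(-7) = 8  (check: 736·(-1) + 98·8 = 48)
  q = 1: r = 2, s = 1 − 1·(-1) = 2, t = -7 − 1·8 = -15  (check: 736·2 + 98·(-15) = 2)
The row with r = 2 (the gcd) gives the Bezout coefficients s = 2, t = -15.
Result: 736 · (2) + 98 · (-15) = 2.

gcd(736, 98) = 2; s = 2, t = -15 (check: 736·2 + 98·(-15) = 2).


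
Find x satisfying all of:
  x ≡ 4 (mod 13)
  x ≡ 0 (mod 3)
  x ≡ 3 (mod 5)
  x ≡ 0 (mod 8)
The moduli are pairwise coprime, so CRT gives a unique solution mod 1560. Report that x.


Product of moduli M = 13 · 3 · 5 · 8 = 1560.
Merge one congruence at a time:
  Start: x ≡ 4 (mod 13).
  Combine with x ≡ 0 (mod 3); new modulus lcm = 39.
    Write x = 4 + 13·t and substitute into x ≡ 0 (mod 3): 13·t ≡ 0 − 4 = -4 (mod 3).
    Reduce coefficients mod 3: 1·t ≡ 2 (mod 3).
    So t ≡ 2 (mod 3).
    Then x = 4 + 13·2 = 30, valid modulo lcm(13, 3) = 39: x ≡ 30 (mod 39).
  Combine with x ≡ 3 (mod 5); new modulus lcm = 195.
    Write x = 30 + 39·t and substitute into x ≡ 3 (mod 5): 39·t ≡ 3 − 30 = -27 (mod 5).
    Reduce coefficients mod 5: 4·t ≡ 3 (mod 5).
    The inverse of 4 mod 5 is 4 (since 4·4 = 16 = 3·5 + 1), so t ≡ 4·3 = 12 ≡ 2 (mod 5).
    Then x = 30 + 39·2 = 108, valid modulo lcm(39, 5) = 195: x ≡ 108 (mod 195).
  Combine with x ≡ 0 (mod 8); new modulus lcm = 1560.
    Write x = 108 + 195·t and substitute into x ≡ 0 (mod 8): 195·t ≡ 0 − 108 = -108 (mod 8).
    Reduce coefficients mod 8: 3·t ≡ 4 (mod 8).
    The inverse of 3 mod 8 is 3 (since 3·3 = 9 = 1·8 + 1), so t ≡ 3·4 = 12 ≡ 4 (mod 8).
    Then x = 108 + 195·4 = 888, valid modulo lcm(195, 8) = 1560: x ≡ 888 (mod 1560).
Verify against each original: 888 mod 13 = 4, 888 mod 3 = 0, 888 mod 5 = 3, 888 mod 8 = 0.

x ≡ 888 (mod 1560).


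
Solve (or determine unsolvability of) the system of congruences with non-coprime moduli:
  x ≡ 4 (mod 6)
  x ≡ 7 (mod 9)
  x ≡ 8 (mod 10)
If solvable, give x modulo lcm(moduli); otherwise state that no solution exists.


Moduli 6, 9, 10 are not pairwise coprime, so CRT works modulo lcm(m_i) when all pairwise compatibility conditions hold.
Pairwise compatibility: gcd(m_i, m_j) must divide a_i - a_j for every pair.
Merge one congruence at a time:
  Start: x ≡ 4 (mod 6).
  Combine with x ≡ 7 (mod 9): gcd(6, 9) = 3; 7 - 4 = 3, which IS divisible by 3, so compatible.
    Write x = 4 + 6·t and substitute into x ≡ 7 (mod 9): 6·t ≡ 7 − 4 = 3 (mod 9).
    Divide the congruence (and modulus) by g = 3: 2·t ≡ 1 (mod 3).
    The inverse of 2 mod 3 is 2 (since 2·2 = 4 = 1·3 + 1), so t ≡ 2·1 = 2 ≡ 2 (mod 3).
    Then x = 4 + 6·2 = 16, valid modulo lcm(6, 9) = 18: x ≡ 16 (mod 18).
  Combine with x ≡ 8 (mod 10): gcd(18, 10) = 2; 8 - 16 = -8, which IS divisible by 2, so compatible.
    Write x = 16 + 18·t and substitute into x ≡ 8 (mod 10): 18·t ≡ 8 − 16 = -8 (mod 10).
    Divide the congruence (and modulus) by g = 2: 9·t ≡ -4 (mod 5).
    Reduce coefficients mod 5: 4·t ≡ 1 (mod 5).
    The inverse of 4 mod 5 is 4 (since 4·4 = 16 = 3·5 + 1), so t ≡ 4·1 = 4 ≡ 4 (mod 5).
    Then x = 16 + 18·4 = 88, valid modulo lcm(18, 10) = 90: x ≡ 88 (mod 90).
Verify: 88 mod 6 = 4, 88 mod 9 = 7, 88 mod 10 = 8.

x ≡ 88 (mod 90).


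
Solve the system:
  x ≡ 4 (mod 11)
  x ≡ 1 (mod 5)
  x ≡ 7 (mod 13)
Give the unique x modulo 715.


Moduli 11, 5, 13 are pairwise coprime; by CRT there is a unique solution modulo M = 11 · 5 · 13 = 715.
Solve pairwise, accumulating the modulus:
  Start with x ≡ 4 (mod 11).
  Combine with x ≡ 1 (mod 5): since gcd(11, 5) = 1, we get a unique residue mod 55.
    Write x = 4 + 11·t and substitute into x ≡ 1 (mod 5): 11·t ≡ 1 − 4 = -3 (mod 5).
    Reduce coefficients mod 5: 1·t ≡ 2 (mod 5).
    So t ≡ 2 (mod 5).
    Then x = 4 + 11·2 = 26, valid modulo lcm(11, 5) = 55: x ≡ 26 (mod 55).
  Combine with x ≡ 7 (mod 13): since gcd(55, 13) = 1, we get a unique residue mod 715.
    Write x = 26 + 55·t and substitute into x ≡ 7 (mod 13): 55·t ≡ 7 − 26 = -19 (mod 13).
    Reduce coefficients mod 13: 3·t ≡ 7 (mod 13).
    The inverse of 3 mod 13 is 9 (since 3·9 = 27 = 2·13 + 1), so t ≡ 9·7 = 63 ≡ 11 (mod 13).
    Then x = 26 + 55·11 = 631, valid modulo lcm(55, 13) = 715: x ≡ 631 (mod 715).
Verify: 631 mod 11 = 4 ✓, 631 mod 5 = 1 ✓, 631 mod 13 = 7 ✓.

x ≡ 631 (mod 715).


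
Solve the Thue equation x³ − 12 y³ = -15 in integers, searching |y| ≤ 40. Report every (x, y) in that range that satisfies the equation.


The equation is x³ - 12y³ = -15. For fixed y, x³ = 12·y³ − 15, so a solution requires the RHS to be a perfect cube.
Strategy: iterate y from -40 to 40, compute RHS = 12·y³ − 15, and check whether it is a (positive or negative) perfect cube.
Check small values of y:
  y = 0: RHS = -15 is not a perfect cube.
  y = 1: RHS = -3 is not a perfect cube.
  y = -1: RHS = -27 = (-3)³ ⇒ x = -3 works.
  y = 2: RHS = 81 is not a perfect cube.
  y = -2: RHS = -111 is not a perfect cube.
  y = 3: RHS = 309 is not a perfect cube.
  y = -3: RHS = -339 is not a perfect cube.
Continuing the search up to |y| = 40 finds no further solutions beyond those listed.
Collected solutions: (-3, -1).

Solutions (with |y| ≤ 40): (-3, -1).


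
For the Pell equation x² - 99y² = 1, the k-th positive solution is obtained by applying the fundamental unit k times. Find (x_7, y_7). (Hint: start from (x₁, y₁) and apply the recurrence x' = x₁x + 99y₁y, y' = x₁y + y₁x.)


Step 1: Find the fundamental solution (x₁, y₁) of x² - 99y² = 1.
  Expand √99 as a continued fraction. a₀ = ⌊√99⌋ = 9; iterate m_{k+1} = d_k·a_k − m_k, d_{k+1} = (99 − m_{k+1}²)/d_k, a_{k+1} = ⌊(a₀ + m_{k+1})/d_{k+1}⌋ (starting m₀ = 0, d₀ = 1), with convergents p_k = a_k·p_{k-1} + p_{k-2}, q_k = a_k·q_{k-1} + q_{k-2} (p₋₁ = 1, q₋₁ = 0):
  k = 0: a₀ = 9; p₀/q₀ = 9/1; p₀² − 99·q₀² = 81 − 99 = -18.
  k = 1: m = 9, d = 18, a = ⌊(9 + 9)/18⌋ = 1; p/q = (1·9 + 1)/(1·1 + 0) = 10/1; p² − 99·q² = 100 − 99 = 1.
  The first convergent with p² − 99·q² = 1 gives the fundamental solution (x₁, y₁) = (10, 1).
Step 2: Apply the recurrence (x_{n+1}, y_{n+1}) = (x₁x_n + 99y₁y_n, x₁y_n + y₁x_n) repeatedly.
  From (x_1, y_1) = (10, 1): x_2 = 10·10 + 99·1·1 = 199; y_2 = 10·1 + 1·10 = 20.
  From (x_2, y_2) = (199, 20): x_3 = 10·199 + 99·1·20 = 3970; y_3 = 10·20 + 1·199 = 399.
  From (x_3, y_3) = (3970, 399): x_4 = 10·3970 + 99·1·399 = 79201; y_4 = 10·399 + 1·3970 = 7960.
  From (x_4, y_4) = (79201, 7960): x_5 = 10·79201 + 99·1·7960 = 1580050; y_5 = 10·7960 + 1·79201 = 158801.
  From (x_5, y_5) = (1580050, 158801): x_6 = 10·1580050 + 99·1·158801 = 31521799; y_6 = 10·158801 + 1·1580050 = 3168060.
  From (x_6, y_6) = (31521799, 3168060): x_7 = 10·31521799 + 99·1·3168060 = 628855930; y_7 = 10·3168060 + 1·31521799 = 63202399.
Step 3: Verify x_7² - 99·y_7² = 395459780696164900 - 395459780696164899 = 1 (should be 1). ✓

(x_1, y_1) = (10, 1); (x_7, y_7) = (628855930, 63202399).


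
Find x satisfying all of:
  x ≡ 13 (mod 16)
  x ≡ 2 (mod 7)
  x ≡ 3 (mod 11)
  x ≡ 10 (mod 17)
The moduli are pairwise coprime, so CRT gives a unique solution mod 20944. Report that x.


Product of moduli M = 16 · 7 · 11 · 17 = 20944.
Merge one congruence at a time:
  Start: x ≡ 13 (mod 16).
  Combine with x ≡ 2 (mod 7); new modulus lcm = 112.
    Write x = 13 + 16·t and substitute into x ≡ 2 (mod 7): 16·t ≡ 2 − 13 = -11 (mod 7).
    Reduce coefficients mod 7: 2·t ≡ 3 (mod 7).
    The inverse of 2 mod 7 is 4 (since 2·4 = 8 = 1·7 + 1), so t ≡ 4·3 = 12 ≡ 5 (mod 7).
    Then x = 13 + 16·5 = 93, valid modulo lcm(16, 7) = 112: x ≡ 93 (mod 112).
  Combine with x ≡ 3 (mod 11); new modulus lcm = 1232.
    Write x = 93 + 112·t and substitute into x ≡ 3 (mod 11): 112·t ≡ 3 − 93 = -90 (mod 11).
    Reduce coefficients mod 11: 2·t ≡ 9 (mod 11).
    The inverse of 2 mod 11 is 6 (since 2·6 = 12 = 1·11 + 1), so t ≡ 6·9 = 54 ≡ 10 (mod 11).
    Then x = 93 + 112·10 = 1213, valid modulo lcm(112, 11) = 1232: x ≡ 1213 (mod 1232).
  Combine with x ≡ 10 (mod 17); new modulus lcm = 20944.
    Write x = 1213 + 1232·t and substitute into x ≡ 10 (mod 17): 1232·t ≡ 10 − 1213 = -1203 (mod 17).
    Reduce coefficients mod 17: 8·t ≡ 4 (mod 17).
    The inverse of 8 mod 17 is 15 (since 8·15 = 120 = 7·17 + 1), so t ≡ 15·4 = 60 ≡ 9 (mod 17).
    Then x = 1213 + 1232·9 = 12301, valid modulo lcm(1232, 17) = 20944: x ≡ 12301 (mod 20944).
Verify against each original: 12301 mod 16 = 13, 12301 mod 7 = 2, 12301 mod 11 = 3, 12301 mod 17 = 10.

x ≡ 12301 (mod 20944).


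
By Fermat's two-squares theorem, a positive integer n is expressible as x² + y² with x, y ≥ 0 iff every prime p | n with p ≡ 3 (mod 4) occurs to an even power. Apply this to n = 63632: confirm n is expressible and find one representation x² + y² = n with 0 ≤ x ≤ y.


Step 1: Factor n = 63632 = 2^4 · 41 · 97.
Step 2: Check the mod-4 condition on each prime factor: 2 = 2 (special); 41 ≡ 1 (mod 4), exponent 1; 97 ≡ 1 (mod 4), exponent 1.
All primes ≡ 3 (mod 4) appear to even exponent (or don't appear), so by the two-squares theorem n IS expressible as a sum of two squares.
Step 3: Build a representation. Group n = k² · m with k = 4 and m = 41 · 97 = 3977 (a product of primes ≡ 1 (mod 4)); a representation of m scales to one of n via (k·x)² + (k·y)² = k²(x² + y²). Each prime p ≡ 1 (mod 4) is itself a sum of two squares; find a² by testing p − a² for a perfect square:
  41: 41 − 1² = 40, 41 − 2² = 37, 41 − 3² = 32, 41 − 4² = 25 = 5² ⇒ 41 = 4² + 5².
  97: 97 − 1² = 96, 97 − 2² = 93, 97 − 3² = 88, 97 − 4² = 81 = 9² ⇒ 97 = 4² + 9².
  Combine using the Brahmagupta–Fibonacci identity (a² + b²)(c² + d²) = (ac − bd)² + (ad + bc)² = (ac + bd)² + (ad − bc)²:
  41 · 97 = 3977: from (4² + 5²)(4² + 9²), take (4·4 − 5·9, 4·9 + 5·4) = (16 − 45, 36 + 20) = (-29, 56); dropping signs (only squares matter) gives (29, 56); check 29² + 56² = 841 + 3136 = 3977 ✓.
  Scale by k = 4: (4·29, 4·56) = (116, 224).
Step 4: Order so x ≤ y and verify: 116² + 224² = 13456 + 50176 = 63632 = n. ✓

n = 63632 = 116² + 224² (one valid representation with x ≤ y).


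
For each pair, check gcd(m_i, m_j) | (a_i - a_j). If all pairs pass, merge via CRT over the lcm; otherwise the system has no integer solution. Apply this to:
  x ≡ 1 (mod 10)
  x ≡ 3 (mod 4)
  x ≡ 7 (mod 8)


Moduli 10, 4, 8 are not pairwise coprime, so CRT works modulo lcm(m_i) when all pairwise compatibility conditions hold.
Pairwise compatibility: gcd(m_i, m_j) must divide a_i - a_j for every pair.
Merge one congruence at a time:
  Start: x ≡ 1 (mod 10).
  Combine with x ≡ 3 (mod 4): gcd(10, 4) = 2; 3 - 1 = 2, which IS divisible by 2, so compatible.
    Write x = 1 + 10·t and substitute into x ≡ 3 (mod 4): 10·t ≡ 3 − 1 = 2 (mod 4).
    Divide the congruence (and modulus) by g = 2: 5·t ≡ 1 (mod 2).
    Reduce coefficients mod 2: 1·t ≡ 1 (mod 2).
    So t ≡ 1 (mod 2).
    Then x = 1 + 10·1 = 11, valid modulo lcm(10, 4) = 20: x ≡ 11 (mod 20).
  Combine with x ≡ 7 (mod 8): gcd(20, 8) = 4; 7 - 11 = -4, which IS divisible by 4, so compatible.
    Write x = 11 + 20·t and substitute into x ≡ 7 (mod 8): 20·t ≡ 7 − 11 = -4 (mod 8).
    Divide the congruence (and modulus) by g = 4: 5·t ≡ -1 (mod 2).
    Reduce coefficients mod 2: 1·t ≡ 1 (mod 2).
    So t ≡ 1 (mod 2).
    Then x = 11 + 20·1 = 31, valid modulo lcm(20, 8) = 40: x ≡ 31 (mod 40).
Verify: 31 mod 10 = 1, 31 mod 4 = 3, 31 mod 8 = 7.

x ≡ 31 (mod 40).


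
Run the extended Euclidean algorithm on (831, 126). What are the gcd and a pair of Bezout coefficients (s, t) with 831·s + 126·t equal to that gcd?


Euclidean algorithm on (831, 126) — divide until remainder is 0:
  831 = 6 · 126 + 75
  126 = 1 · 75 + 51
  75 = 1 · 51 + 24
  51 = 2 · 24 + 3
  24 = 8 · 3 + 0
gcd(831, 126) = 3.
Track Bezout coefficients alongside the remainders: start with r₀ = 831 = a·1 + b·0 (s = 1, t = 0) and r₁ = 126 = a·0 + b·1 (s = 0, t = 1); each new remainder r_{k+1} = r_{k-1} − q_k·r_k inherits s_{k+1} = s_{k-1} − q_k·s_k, t_{k+1} = t_{k-1} − q_k·t_k, so r_k = a·s_k + b·t_k at every step:
  q = 6: r = 75, s = 1 − 6·0 = 1, t = 0 − 6·1 = -6  (check: 831·1 + 126·(-6) = 75)
  q = 1: r = 51, s = 0 − 1·1 = -1, t = 1 − 1·(-6) = 7  (check: 831·(-1) + 126·7 = 51)
  q = 1: r = 24, s = 1 − 1·(-1) = 2, t = -6 − 1·7 = -13  (check: 831·2 + 126·(-13) = 24)
  q = 2: r = 3, s = -1 − 2·2 = -5, t = 7 − 2·(-13) = 33  (check: 831·(-5) + 126·33 = 3)
The row with r = 3 (the gcd) gives the Bezout coefficients s = -5, t = 33.
Result: 831 · (-5) + 126 · (33) = 3.

gcd(831, 126) = 3; s = -5, t = 33 (check: 831·(-5) + 126·33 = 3).


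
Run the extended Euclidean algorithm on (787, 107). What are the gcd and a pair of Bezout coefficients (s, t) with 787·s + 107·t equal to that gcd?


Euclidean algorithm on (787, 107) — divide until remainder is 0:
  787 = 7 · 107 + 38
  107 = 2 · 38 + 31
  38 = 1 · 31 + 7
  31 = 4 · 7 + 3
  7 = 2 · 3 + 1
  3 = 3 · 1 + 0
gcd(787, 107) = 1.
Track Bezout coefficients alongside the remainders: start with r₀ = 787 = a·1 + b·0 (s = 1, t = 0) and r₁ = 107 = a·0 + b·1 (s = 0, t = 1); each new remainder r_{k+1} = r_{k-1} − q_k·r_k inherits s_{k+1} = s_{k-1} − q_k·s_k, t_{k+1} = t_{k-1} − q_k·t_k, so r_k = a·s_k + b·t_k at every step:
  q = 7: r = 38, s = 1 − 7·0 = 1, t = 0 − 7·1 = -7  (check: 787·1 + 107·(-7) = 38)
  q = 2: r = 31, s = 0 − 2·1 = -2, t = 1 − 2·(-7) = 15  (check: 787·(-2) + 107·15 = 31)
  q = 1: r = 7, s = 1 − 1·(-2) = 3, t = -7 − 1·15 = -22  (check: 787·3 + 107·(-22) = 7)
  q = 4: r = 3, s = -2 − 4·3 = -14, t = 15 − 4·(-22) = 103  (check: 787·(-14) + 107·103 = 3)
  q = 2: r = 1, s = 3 − 2·(-14) = 31, t = -22 − 2·103 = -228  (check: 787·31 + 107·(-228) = 1)
The row with r = 1 (the gcd) gives the Bezout coefficients s = 31, t = -228.
Result: 787 · (31) + 107 · (-228) = 1.

gcd(787, 107) = 1; s = 31, t = -228 (check: 787·31 + 107·(-228) = 1).


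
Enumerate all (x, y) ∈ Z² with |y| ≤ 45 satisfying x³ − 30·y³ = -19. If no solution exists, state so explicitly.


The equation is x³ - 30y³ = -19. For fixed y, x³ = 30·y³ − 19, so a solution requires the RHS to be a perfect cube.
Strategy: iterate y from -45 to 45, compute RHS = 30·y³ − 19, and check whether it is a (positive or negative) perfect cube.
Check small values of y:
  y = 0: RHS = -19 is not a perfect cube.
  y = 1: RHS = 11 is not a perfect cube.
  y = -1: RHS = -49 is not a perfect cube.
  y = 2: RHS = 221 is not a perfect cube.
  y = -2: RHS = -259 is not a perfect cube.
  y = 3: RHS = 791 is not a perfect cube.
  y = -3: RHS = -829 is not a perfect cube.
Continuing the search up to |y| = 45 finds no solutions either.
No (x, y) in the scanned range satisfies the equation.

No integer solutions with |y| ≤ 45.


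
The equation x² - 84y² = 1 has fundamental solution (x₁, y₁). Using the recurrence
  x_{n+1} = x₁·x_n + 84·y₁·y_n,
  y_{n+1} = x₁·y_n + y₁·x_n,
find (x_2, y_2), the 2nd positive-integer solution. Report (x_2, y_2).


Step 1: Find the fundamental solution (x₁, y₁) of x² - 84y² = 1.
  Expand √84 as a continued fraction. a₀ = ⌊√84⌋ = 9; iterate m_{k+1} = d_k·a_k − m_k, d_{k+1} = (84 − m_{k+1}²)/d_k, a_{k+1} = ⌊(a₀ + m_{k+1})/d_{k+1}⌋ (starting m₀ = 0, d₀ = 1), with convergents p_k = a_k·p_{k-1} + p_{k-2}, q_k = a_k·q_{k-1} + q_{k-2} (p₋₁ = 1, q₋₁ = 0):
  k = 0: a₀ = 9; p₀/q₀ = 9/1; p₀² − 84·q₀² = 81 − 84 = -3.
  k = 1: m = 9, d = 3, a = ⌊(9 + 9)/3⌋ = 6; p/q = (6·9 + 1)/(6·1 + 0) = 55/6; p² − 84·q² = 3025 − 3024 = 1.
  The first convergent with p² − 84·q² = 1 gives the fundamental solution (x₁, y₁) = (55, 6).
Step 2: Apply the recurrence (x_{n+1}, y_{n+1}) = (x₁x_n + 84y₁y_n, x₁y_n + y₁x_n) repeatedly.
  From (x_1, y_1) = (55, 6): x_2 = 55·55 + 84·6·6 = 6049; y_2 = 55·6 + 6·55 = 660.
Step 3: Verify x_2² - 84·y_2² = 36590401 - 36590400 = 1 (should be 1). ✓

(x_1, y_1) = (55, 6); (x_2, y_2) = (6049, 660).


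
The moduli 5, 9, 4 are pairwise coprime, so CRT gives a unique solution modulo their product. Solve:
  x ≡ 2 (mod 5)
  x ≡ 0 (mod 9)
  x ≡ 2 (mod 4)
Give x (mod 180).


Moduli 5, 9, 4 are pairwise coprime; by CRT there is a unique solution modulo M = 5 · 9 · 4 = 180.
Solve pairwise, accumulating the modulus:
  Start with x ≡ 2 (mod 5).
  Combine with x ≡ 0 (mod 9): since gcd(5, 9) = 1, we get a unique residue mod 45.
    Write x = 2 + 5·t and substitute into x ≡ 0 (mod 9): 5·t ≡ 0 − 2 = -2 (mod 9).
    Reduce coefficients mod 9: 5·t ≡ 7 (mod 9).
    The inverse of 5 mod 9 is 2 (since 5·2 = 10 = 1·9 + 1), so t ≡ 2·7 = 14 ≡ 5 (mod 9).
    Then x = 2 + 5·5 = 27, valid modulo lcm(5, 9) = 45: x ≡ 27 (mod 45).
  Combine with x ≡ 2 (mod 4): since gcd(45, 4) = 1, we get a unique residue mod 180.
    Write x = 27 + 45·t and substitute into x ≡ 2 (mod 4): 45·t ≡ 2 − 27 = -25 (mod 4).
    Reduce coefficients mod 4: 1·t ≡ 3 (mod 4).
    So t ≡ 3 (mod 4).
    Then x = 27 + 45·3 = 162, valid modulo lcm(45, 4) = 180: x ≡ 162 (mod 180).
Verify: 162 mod 5 = 2 ✓, 162 mod 9 = 0 ✓, 162 mod 4 = 2 ✓.

x ≡ 162 (mod 180).


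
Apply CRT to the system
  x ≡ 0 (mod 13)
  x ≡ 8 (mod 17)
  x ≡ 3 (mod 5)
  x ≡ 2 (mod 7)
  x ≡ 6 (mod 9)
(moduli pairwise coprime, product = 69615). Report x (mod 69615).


Product of moduli M = 13 · 17 · 5 · 7 · 9 = 69615.
Merge one congruence at a time:
  Start: x ≡ 0 (mod 13).
  Combine with x ≡ 8 (mod 17); new modulus lcm = 221.
    Write x = 0 + 13·t and substitute into x ≡ 8 (mod 17): 13·t ≡ 8 − 0 = 8 (mod 17).
    The inverse of 13 mod 17 is 4 (since 13·4 = 52 = 3·17 + 1), so t ≡ 4·8 = 32 ≡ 15 (mod 17).
    Then x = 0 + 13·15 = 195, valid modulo lcm(13, 17) = 221: x ≡ 195 (mod 221).
  Combine with x ≡ 3 (mod 5); new modulus lcm = 1105.
    Write x = 195 + 221·t and substitute into x ≡ 3 (mod 5): 221·t ≡ 3 − 195 = -192 (mod 5).
    Reduce coefficients mod 5: 1·t ≡ 3 (mod 5).
    So t ≡ 3 (mod 5).
    Then x = 195 + 221·3 = 858, valid modulo lcm(221, 5) = 1105: x ≡ 858 (mod 1105).
  Combine with x ≡ 2 (mod 7); new modulus lcm = 7735.
    Write x = 858 + 1105·t and substitute into x ≡ 2 (mod 7): 1105·t ≡ 2 − 858 = -856 (mod 7).
    Reduce coefficients mod 7: 6·t ≡ 5 (mod 7).
    The inverse of 6 mod 7 is 6 (since 6·6 = 36 = 5·7 + 1), so t ≡ 6·5 = 30 ≡ 2 (mod 7).
    Then x = 858 + 1105·2 = 3068, valid modulo lcm(1105, 7) = 7735: x ≡ 3068 (mod 7735).
  Combine with x ≡ 6 (mod 9); new modulus lcm = 69615.
    Write x = 3068 + 7735·t and substitute into x ≡ 6 (mod 9): 7735·t ≡ 6 − 3068 = -3062 (mod 9).
    Reduce coefficients mod 9: 4·t ≡ 7 (mod 9).
    The inverse of 4 mod 9 is 7 (since 4·7 = 28 = 3·9 + 1), so t ≡ 7·7 = 49 ≡ 4 (mod 9).
    Then x = 3068 + 7735·4 = 34008, valid modulo lcm(7735, 9) = 69615: x ≡ 34008 (mod 69615).
Verify against each original: 34008 mod 13 = 0, 34008 mod 17 = 8, 34008 mod 5 = 3, 34008 mod 7 = 2, 34008 mod 9 = 6.

x ≡ 34008 (mod 69615).


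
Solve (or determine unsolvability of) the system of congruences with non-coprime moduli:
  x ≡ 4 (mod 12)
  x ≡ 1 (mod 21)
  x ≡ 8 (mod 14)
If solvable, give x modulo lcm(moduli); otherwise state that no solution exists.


Moduli 12, 21, 14 are not pairwise coprime, so CRT works modulo lcm(m_i) when all pairwise compatibility conditions hold.
Pairwise compatibility: gcd(m_i, m_j) must divide a_i - a_j for every pair.
Merge one congruence at a time:
  Start: x ≡ 4 (mod 12).
  Combine with x ≡ 1 (mod 21): gcd(12, 21) = 3; 1 - 4 = -3, which IS divisible by 3, so compatible.
    Write x = 4 + 12·t and substitute into x ≡ 1 (mod 21): 12·t ≡ 1 − 4 = -3 (mod 21).
    Divide the congruence (and modulus) by g = 3: 4·t ≡ -1 (mod 7).
    Reduce coefficients mod 7: 4·t ≡ 6 (mod 7).
    The inverse of 4 mod 7 is 2 (since 4·2 = 8 = 1·7 + 1), so t ≡ 2·6 = 12 ≡ 5 (mod 7).
    Then x = 4 + 12·5 = 64, valid modulo lcm(12, 21) = 84: x ≡ 64 (mod 84).
  Combine with x ≡ 8 (mod 14): gcd(84, 14) = 14; 8 - 64 = -56, which IS divisible by 14, so compatible.
    Write x = 64 + 84·t and substitute into x ≡ 8 (mod 14): 84·t ≡ 8 − 64 = -56 (mod 14).
    Divide the congruence (and modulus) by g = 14: 6·t ≡ -4 (mod 1).
    Modulo 1 every t works; take t = 0.
    Then x = 64 + 84·0 = 64, valid modulo lcm(84, 14) = 84: x ≡ 64 (mod 84).
Verify: 64 mod 12 = 4, 64 mod 21 = 1, 64 mod 14 = 8.

x ≡ 64 (mod 84).


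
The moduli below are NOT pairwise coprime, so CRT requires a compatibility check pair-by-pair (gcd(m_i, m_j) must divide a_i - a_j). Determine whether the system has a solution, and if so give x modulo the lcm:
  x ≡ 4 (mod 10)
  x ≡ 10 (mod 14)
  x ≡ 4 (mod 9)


Moduli 10, 14, 9 are not pairwise coprime, so CRT works modulo lcm(m_i) when all pairwise compatibility conditions hold.
Pairwise compatibility: gcd(m_i, m_j) must divide a_i - a_j for every pair.
Merge one congruence at a time:
  Start: x ≡ 4 (mod 10).
  Combine with x ≡ 10 (mod 14): gcd(10, 14) = 2; 10 - 4 = 6, which IS divisible by 2, so compatible.
    Write x = 4 + 10·t and substitute into x ≡ 10 (mod 14): 10·t ≡ 10 − 4 = 6 (mod 14).
    Divide the congruence (and modulus) by g = 2: 5·t ≡ 3 (mod 7).
    The inverse of 5 mod 7 is 3 (since 5·3 = 15 = 2·7 + 1), so t ≡ 3·3 = 9 ≡ 2 (mod 7).
    Then x = 4 + 10·2 = 24, valid modulo lcm(10, 14) = 70: x ≡ 24 (mod 70).
  Combine with x ≡ 4 (mod 9): gcd(70, 9) = 1; 4 - 24 = -20, which IS divisible by 1, so compatible.
    Write x = 24 + 70·t and substitute into x ≡ 4 (mod 9): 70·t ≡ 4 − 24 = -20 (mod 9).
    Reduce coefficients mod 9: 7·t ≡ 7 (mod 9).
    The inverse of 7 mod 9 is 4 (since 7·4 = 28 = 3·9 + 1), so t ≡ 4·7 = 28 ≡ 1 (mod 9).
    Then x = 24 + 70·1 = 94, valid modulo lcm(70, 9) = 630: x ≡ 94 (mod 630).
Verify: 94 mod 10 = 4, 94 mod 14 = 10, 94 mod 9 = 4.

x ≡ 94 (mod 630).


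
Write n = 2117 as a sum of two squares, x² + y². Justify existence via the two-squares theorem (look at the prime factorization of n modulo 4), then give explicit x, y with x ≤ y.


Step 1: Factor n = 2117 = 29 · 73.
Step 2: Check the mod-4 condition on each prime factor: 29 ≡ 1 (mod 4), exponent 1; 73 ≡ 1 (mod 4), exponent 1.
All primes ≡ 3 (mod 4) appear to even exponent (or don't appear), so by the two-squares theorem n IS expressible as a sum of two squares.
Step 3: Build a representation. Here n = 29 · 73 is a product of primes ≡ 1 (mod 4). Each prime p ≡ 1 (mod 4) is itself a sum of two squares; find a² by testing p − a² for a perfect square:
  29: 29 − 1² = 28, 29 − 2² = 25 = 5² ⇒ 29 = 2² + 5².
  73: 73 − 1² = 72, 73 − 2² = 69, 73 − 3² = 64 = 8² ⇒ 73 = 3² + 8².
  Combine using the Brahmagupta–Fibonacci identity (a² + b²)(c² + d²) = (ac − bd)² + (ad + bc)² = (ac + bd)² + (ad − bc)²:
  29 · 73 = 2117: from (2² + 5²)(3² + 8²), take (2·3 − 5·8, 2·8 + 5·3) = (6 − 40, 16 + 15) = (-34, 31); dropping signs (only squares matter) gives (34, 31); check 34² + 31² = 1156 + 961 = 2117 ✓.
Step 4: Order so x ≤ y and verify: 31² + 34² = 961 + 1156 = 2117 = n. ✓

n = 2117 = 31² + 34² (one valid representation with x ≤ y).


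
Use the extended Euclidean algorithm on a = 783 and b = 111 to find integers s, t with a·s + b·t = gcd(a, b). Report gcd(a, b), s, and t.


Euclidean algorithm on (783, 111) — divide until remainder is 0:
  783 = 7 · 111 + 6
  111 = 18 · 6 + 3
  6 = 2 · 3 + 0
gcd(783, 111) = 3.
Track Bezout coefficients alongside the remainders: start with r₀ = 783 = a·1 + b·0 (s = 1, t = 0) and r₁ = 111 = a·0 + b·1 (s = 0, t = 1); each new remainder r_{k+1} = r_{k-1} − q_k·r_k inherits s_{k+1} = s_{k-1} − q_k·s_k, t_{k+1} = t_{k-1} − q_k·t_k, so r_k = a·s_k + b·t_k at every step:
  q = 7: r = 6, s = 1 − 7·0 = 1, t = 0 − 7·1 = -7  (check: 783·1 + 111·(-7) = 6)
  q = 18: r = 3, s = 0 − 18·1 = -18, t = 1 − 18·(-7) = 127  (check: 783·(-18) + 111·127 = 3)
The row with r = 3 (the gcd) gives the Bezout coefficients s = -18, t = 127.
Result: 783 · (-18) + 111 · (127) = 3.

gcd(783, 111) = 3; s = -18, t = 127 (check: 783·(-18) + 111·127 = 3).


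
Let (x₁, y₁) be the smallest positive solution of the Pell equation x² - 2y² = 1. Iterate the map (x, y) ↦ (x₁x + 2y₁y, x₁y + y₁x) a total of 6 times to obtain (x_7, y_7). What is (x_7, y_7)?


Step 1: Find the fundamental solution (x₁, y₁) of x² - 2y² = 1.
  Expand √2 as a continued fraction. a₀ = ⌊√2⌋ = 1; iterate m_{k+1} = d_k·a_k − m_k, d_{k+1} = (2 − m_{k+1}²)/d_k, a_{k+1} = ⌊(a₀ + m_{k+1})/d_{k+1}⌋ (starting m₀ = 0, d₀ = 1), with convergents p_k = a_k·p_{k-1} + p_{k-2}, q_k = a_k·q_{k-1} + q_{k-2} (p₋₁ = 1, q₋₁ = 0):
  k = 0: a₀ = 1; p₀/q₀ = 1/1; p₀² − 2·q₀² = 1 − 2 = -1.
  k = 1: m = 1, d = 1, a = ⌊(1 + 1)/1⌋ = 2; p/q = (2·1 + 1)/(2·1 + 0) = 3/2; p² − 2·q² = 9 − 8 = 1.
  The first convergent with p² − 2·q² = 1 gives the fundamental solution (x₁, y₁) = (3, 2).
Step 2: Apply the recurrence (x_{n+1}, y_{n+1}) = (x₁x_n + 2y₁y_n, x₁y_n + y₁x_n) repeatedly.
  From (x_1, y_1) = (3, 2): x_2 = 3·3 + 2·2·2 = 17; y_2 = 3·2 + 2·3 = 12.
  From (x_2, y_2) = (17, 12): x_3 = 3·17 + 2·2·12 = 99; y_3 = 3·12 + 2·17 = 70.
  From (x_3, y_3) = (99, 70): x_4 = 3·99 + 2·2·70 = 577; y_4 = 3·70 + 2·99 = 408.
  From (x_4, y_4) = (577, 408): x_5 = 3·577 + 2·2·408 = 3363; y_5 = 3·408 + 2·577 = 2378.
  From (x_5, y_5) = (3363, 2378): x_6 = 3·3363 + 2·2·2378 = 19601; y_6 = 3·2378 + 2·3363 = 13860.
  From (x_6, y_6) = (19601, 13860): x_7 = 3·19601 + 2·2·13860 = 114243; y_7 = 3·13860 + 2·19601 = 80782.
Step 3: Verify x_7² - 2·y_7² = 13051463049 - 13051463048 = 1 (should be 1). ✓

(x_1, y_1) = (3, 2); (x_7, y_7) = (114243, 80782).


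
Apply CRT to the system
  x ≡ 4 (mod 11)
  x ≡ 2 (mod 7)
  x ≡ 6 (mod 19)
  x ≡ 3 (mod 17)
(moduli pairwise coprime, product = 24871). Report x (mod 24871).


Product of moduli M = 11 · 7 · 19 · 17 = 24871.
Merge one congruence at a time:
  Start: x ≡ 4 (mod 11).
  Combine with x ≡ 2 (mod 7); new modulus lcm = 77.
    Write x = 4 + 11·t and substitute into x ≡ 2 (mod 7): 11·t ≡ 2 − 4 = -2 (mod 7).
    Reduce coefficients mod 7: 4·t ≡ 5 (mod 7).
    The inverse of 4 mod 7 is 2 (since 4·2 = 8 = 1·7 + 1), so t ≡ 2·5 = 10 ≡ 3 (mod 7).
    Then x = 4 + 11·3 = 37, valid modulo lcm(11, 7) = 77: x ≡ 37 (mod 77).
  Combine with x ≡ 6 (mod 19); new modulus lcm = 1463.
    Write x = 37 + 77·t and substitute into x ≡ 6 (mod 19): 77·t ≡ 6 − 37 = -31 (mod 19).
    Reduce coefficients mod 19: 1·t ≡ 7 (mod 19).
    So t ≡ 7 (mod 19).
    Then x = 37 + 77·7 = 576, valid modulo lcm(77, 19) = 1463: x ≡ 576 (mod 1463).
  Combine with x ≡ 3 (mod 17); new modulus lcm = 24871.
    Write x = 576 + 1463·t and substitute into x ≡ 3 (mod 17): 1463·t ≡ 3 − 576 = -573 (mod 17).
    Reduce coefficients mod 17: 1·t ≡ 5 (mod 17).
    So t ≡ 5 (mod 17).
    Then x = 576 + 1463·5 = 7891, valid modulo lcm(1463, 17) = 24871: x ≡ 7891 (mod 24871).
Verify against each original: 7891 mod 11 = 4, 7891 mod 7 = 2, 7891 mod 19 = 6, 7891 mod 17 = 3.

x ≡ 7891 (mod 24871).
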